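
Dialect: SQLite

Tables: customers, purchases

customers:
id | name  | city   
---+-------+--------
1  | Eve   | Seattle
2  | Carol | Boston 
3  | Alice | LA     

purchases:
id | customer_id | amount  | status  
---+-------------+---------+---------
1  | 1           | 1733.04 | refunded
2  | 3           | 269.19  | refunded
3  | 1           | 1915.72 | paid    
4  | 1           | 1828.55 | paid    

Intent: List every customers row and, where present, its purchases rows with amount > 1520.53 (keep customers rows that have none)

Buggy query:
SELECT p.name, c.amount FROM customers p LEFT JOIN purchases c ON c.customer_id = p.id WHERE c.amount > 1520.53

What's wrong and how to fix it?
Bug: Filtering c.amount in WHERE discards the NULL rows produced by LEFT JOIN, turning it into an inner join

Fix: Move the right-table condition into the ON clause so unmatched parents are kept

Corrected query:
SELECT p.name, c.amount FROM customers p LEFT JOIN purchases c ON c.customer_id = p.id AND c.amount > 1520.53

Result:
name  | amount 
------+--------
Eve   | 1733.04
Eve   | 1828.55
Eve   | 1915.72
Carol | NULL   
Alice | NULL   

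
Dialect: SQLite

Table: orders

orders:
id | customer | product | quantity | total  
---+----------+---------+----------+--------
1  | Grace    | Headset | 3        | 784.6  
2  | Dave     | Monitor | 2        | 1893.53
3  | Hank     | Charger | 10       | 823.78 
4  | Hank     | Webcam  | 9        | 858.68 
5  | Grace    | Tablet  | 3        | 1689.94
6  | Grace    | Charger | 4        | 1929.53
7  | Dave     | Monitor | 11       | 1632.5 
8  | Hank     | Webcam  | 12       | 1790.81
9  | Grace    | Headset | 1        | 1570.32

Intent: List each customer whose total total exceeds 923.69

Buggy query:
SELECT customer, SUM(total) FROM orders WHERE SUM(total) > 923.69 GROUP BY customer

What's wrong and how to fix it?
Bug: SUM(total) is an aggregate, but WHERE filters rows before aggregation

Fix: Move the aggregate condition to a HAVING clause

Corrected query:
SELECT customer, SUM(total) FROM orders GROUP BY customer HAVING SUM(total) > 923.69

Result:
customer | SUM(total)
---------+-----------
Dave     | 3526.03   
Grace    | 5974.39   
Hank     | 3473.27   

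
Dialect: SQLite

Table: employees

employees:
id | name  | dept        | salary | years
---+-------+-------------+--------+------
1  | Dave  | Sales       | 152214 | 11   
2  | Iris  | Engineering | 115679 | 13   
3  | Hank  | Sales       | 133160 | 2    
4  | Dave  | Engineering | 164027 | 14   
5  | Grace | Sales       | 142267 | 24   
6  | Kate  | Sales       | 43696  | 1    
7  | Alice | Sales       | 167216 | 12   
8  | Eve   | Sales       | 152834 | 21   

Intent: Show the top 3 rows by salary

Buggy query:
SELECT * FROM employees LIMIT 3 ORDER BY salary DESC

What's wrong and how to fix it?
Bug: LIMIT must come after ORDER BY

Fix: Swap the clauses: ORDER BY first, then LIMIT

Corrected query:
SELECT * FROM employees ORDER BY salary DESC LIMIT 3

Result:
id | name  | dept        | salary | years
---+-------+-------------+--------+------
7  | Alice | Sales       | 167216 | 12   
4  | Dave  | Engineering | 164027 | 14   
8  | Eve   | Sales       | 152834 | 21   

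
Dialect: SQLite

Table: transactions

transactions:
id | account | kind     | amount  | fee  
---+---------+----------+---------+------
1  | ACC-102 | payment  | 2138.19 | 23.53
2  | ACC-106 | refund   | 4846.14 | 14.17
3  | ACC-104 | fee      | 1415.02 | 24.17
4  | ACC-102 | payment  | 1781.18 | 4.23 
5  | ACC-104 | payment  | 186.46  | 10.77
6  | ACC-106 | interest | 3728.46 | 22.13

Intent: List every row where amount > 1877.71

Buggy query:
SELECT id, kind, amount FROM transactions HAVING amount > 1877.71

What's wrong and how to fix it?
Bug: This is a non-aggregate query (no GROUP BY, no aggregates), so in SQLite the HAVING clause is invalid here; a row-level condition belongs in WHERE

Fix: Replace HAVING with WHERE since the condition applies to individual rows

Corrected query:
SELECT id, kind, amount FROM transactions WHERE amount > 1877.71

Result:
id | kind     | amount 
---+----------+--------
1  | payment  | 2138.19
2  | refund   | 4846.14
6  | interest | 3728.46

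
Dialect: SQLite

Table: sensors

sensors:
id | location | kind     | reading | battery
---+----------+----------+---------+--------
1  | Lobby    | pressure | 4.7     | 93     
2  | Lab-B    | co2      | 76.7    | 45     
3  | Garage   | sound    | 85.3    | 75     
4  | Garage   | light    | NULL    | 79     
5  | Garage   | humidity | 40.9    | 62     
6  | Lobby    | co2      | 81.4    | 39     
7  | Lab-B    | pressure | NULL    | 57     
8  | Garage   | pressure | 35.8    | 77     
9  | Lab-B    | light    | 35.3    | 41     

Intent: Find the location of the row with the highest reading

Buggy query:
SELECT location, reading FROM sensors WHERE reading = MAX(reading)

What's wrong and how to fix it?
Bug: WHERE is evaluated per row; an aggregate over the whole table isn't defined there

Fix: Wrap MAX in a scalar subquery so WHERE compares against a single value

Corrected query:
SELECT location, reading FROM sensors WHERE reading = (SELECT MAX(reading) FROM sensors)

Result:
location | reading
---------+--------
Garage   | 85.3   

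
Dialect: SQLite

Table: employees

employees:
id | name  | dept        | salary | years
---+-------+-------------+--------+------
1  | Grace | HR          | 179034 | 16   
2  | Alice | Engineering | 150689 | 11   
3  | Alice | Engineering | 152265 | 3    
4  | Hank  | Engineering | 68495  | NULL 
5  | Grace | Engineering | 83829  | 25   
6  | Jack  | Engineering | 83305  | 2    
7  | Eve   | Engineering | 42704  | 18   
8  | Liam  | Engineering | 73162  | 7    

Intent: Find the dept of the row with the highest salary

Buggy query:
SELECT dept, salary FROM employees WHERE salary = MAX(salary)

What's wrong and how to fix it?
Bug: WHERE is evaluated per row; an aggregate over the whole table isn't defined there

Fix: Wrap MAX in a scalar subquery so WHERE compares against a single value

Corrected query:
SELECT dept, salary FROM employees WHERE salary = (SELECT MAX(salary) FROM employees)

Result:
dept | salary
-----+-------
HR   | 179034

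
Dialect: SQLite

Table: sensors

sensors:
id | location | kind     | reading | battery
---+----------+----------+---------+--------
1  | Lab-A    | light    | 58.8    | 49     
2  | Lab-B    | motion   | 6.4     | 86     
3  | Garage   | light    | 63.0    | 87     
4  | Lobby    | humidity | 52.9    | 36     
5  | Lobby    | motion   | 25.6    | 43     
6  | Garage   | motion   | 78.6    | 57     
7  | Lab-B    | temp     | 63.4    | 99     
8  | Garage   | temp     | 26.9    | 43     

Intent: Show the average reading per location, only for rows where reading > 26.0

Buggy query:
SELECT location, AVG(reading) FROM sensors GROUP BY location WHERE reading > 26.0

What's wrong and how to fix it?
Bug: Row-level WHERE must come before GROUP BY in the clause order

Fix: Place WHERE between FROM and GROUP BY

Corrected query:
SELECT location, AVG(reading) FROM sensors WHERE reading > 26.0 GROUP BY location

Result:
location | AVG(reading)
---------+-------------
Garage   | 56.166667   
Lab-A    | 58.8        
Lab-B    | 63.4        
Lobby    | 52.9        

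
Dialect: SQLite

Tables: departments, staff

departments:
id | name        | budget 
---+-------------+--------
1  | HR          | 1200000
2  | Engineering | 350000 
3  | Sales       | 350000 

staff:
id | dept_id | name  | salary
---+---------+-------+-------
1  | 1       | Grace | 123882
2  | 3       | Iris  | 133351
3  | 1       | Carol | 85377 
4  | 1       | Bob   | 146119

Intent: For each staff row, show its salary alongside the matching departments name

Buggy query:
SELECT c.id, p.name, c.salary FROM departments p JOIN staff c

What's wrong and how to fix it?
Bug: Missing join condition: each staff row is matched to all departments rows instead of just its own

Fix: Add ON c.dept_id = p.id to the JOIN

Corrected query:
SELECT c.id, p.name, c.salary FROM departments p JOIN staff c ON c.dept_id = p.id

Result:
id | name  | salary
---+-------+-------
1  | HR    | 123882
2  | Sales | 133351
3  | HR    | 85377 
4  | HR    | 146119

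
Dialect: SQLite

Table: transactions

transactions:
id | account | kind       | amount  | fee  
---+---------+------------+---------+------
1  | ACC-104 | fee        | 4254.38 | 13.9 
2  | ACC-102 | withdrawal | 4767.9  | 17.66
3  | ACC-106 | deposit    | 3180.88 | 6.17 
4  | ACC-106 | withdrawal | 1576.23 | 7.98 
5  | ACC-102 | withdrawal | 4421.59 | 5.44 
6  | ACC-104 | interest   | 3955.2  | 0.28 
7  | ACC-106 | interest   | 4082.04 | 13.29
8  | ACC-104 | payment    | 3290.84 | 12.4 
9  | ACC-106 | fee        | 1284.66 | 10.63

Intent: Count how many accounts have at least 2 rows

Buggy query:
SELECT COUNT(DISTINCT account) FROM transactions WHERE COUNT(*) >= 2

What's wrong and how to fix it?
Bug: COUNT(*) cannot appear in WHERE; the per-group count doesn't exist yet

Fix: Group first with HAVING COUNT(*) >= 2, then COUNT the resulting groups

Corrected query:
SELECT COUNT(*) FROM (SELECT account FROM transactions GROUP BY account HAVING COUNT(*) >= 2)

Result:
COUNT(*)
--------
3       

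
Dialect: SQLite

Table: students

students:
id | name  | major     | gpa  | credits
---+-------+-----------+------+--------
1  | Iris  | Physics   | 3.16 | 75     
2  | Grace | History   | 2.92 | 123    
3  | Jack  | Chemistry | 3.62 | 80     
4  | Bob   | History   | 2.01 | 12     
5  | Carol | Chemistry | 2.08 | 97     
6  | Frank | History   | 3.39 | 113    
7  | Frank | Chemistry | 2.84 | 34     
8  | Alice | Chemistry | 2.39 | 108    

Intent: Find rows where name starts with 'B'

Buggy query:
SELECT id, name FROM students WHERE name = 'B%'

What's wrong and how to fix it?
Bug: Wildcards only work with LIKE; '=' treats '%' as a literal character

Fix: Replace '=' with LIKE so 'B%' is treated as a pattern

Corrected query:
SELECT id, name FROM students WHERE name LIKE 'B%'

Result:
id | name
---+-----
4  | Bob 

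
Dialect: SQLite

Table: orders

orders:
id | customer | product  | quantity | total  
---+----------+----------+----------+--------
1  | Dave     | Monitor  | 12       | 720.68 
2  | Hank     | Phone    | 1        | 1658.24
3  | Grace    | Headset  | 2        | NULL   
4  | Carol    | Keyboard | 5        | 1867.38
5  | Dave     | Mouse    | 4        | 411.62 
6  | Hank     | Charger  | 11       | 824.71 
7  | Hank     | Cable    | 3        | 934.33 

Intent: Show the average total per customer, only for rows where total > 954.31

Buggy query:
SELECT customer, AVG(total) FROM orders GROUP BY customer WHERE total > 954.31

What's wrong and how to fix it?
Bug: Row-level WHERE must come before GROUP BY in the clause order

Fix: Move the WHERE clause before GROUP BY

Corrected query:
SELECT customer, AVG(total) FROM orders WHERE total > 954.31 GROUP BY customer

Result:
customer | AVG(total)
---------+-----------
Carol    | 1867.38   
Hank     | 1658.24   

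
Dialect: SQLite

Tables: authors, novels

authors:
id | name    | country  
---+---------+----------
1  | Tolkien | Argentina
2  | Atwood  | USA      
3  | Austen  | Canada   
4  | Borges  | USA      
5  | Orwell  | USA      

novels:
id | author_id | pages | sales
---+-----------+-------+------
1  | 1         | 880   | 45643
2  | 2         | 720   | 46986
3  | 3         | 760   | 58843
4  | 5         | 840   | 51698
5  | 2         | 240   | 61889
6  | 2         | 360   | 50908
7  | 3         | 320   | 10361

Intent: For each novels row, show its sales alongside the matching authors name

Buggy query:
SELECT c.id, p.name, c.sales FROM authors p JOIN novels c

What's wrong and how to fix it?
Bug: JOIN with no ON clause produces a cartesian product; every novels row pairs with every authors row

Fix: Specify the join condition linking the foreign key to the parent id

Corrected query:
SELECT c.id, p.name, c.sales FROM authors p JOIN novels c ON c.author_id = p.id

Result:
id | name    | sales
---+---------+------
1  | Tolkien | 45643
2  | Atwood  | 46986
3  | Austen  | 58843
4  | Orwell  | 51698
5  | Atwood  | 61889
6  | Atwood  | 50908
7  | Austen  | 10361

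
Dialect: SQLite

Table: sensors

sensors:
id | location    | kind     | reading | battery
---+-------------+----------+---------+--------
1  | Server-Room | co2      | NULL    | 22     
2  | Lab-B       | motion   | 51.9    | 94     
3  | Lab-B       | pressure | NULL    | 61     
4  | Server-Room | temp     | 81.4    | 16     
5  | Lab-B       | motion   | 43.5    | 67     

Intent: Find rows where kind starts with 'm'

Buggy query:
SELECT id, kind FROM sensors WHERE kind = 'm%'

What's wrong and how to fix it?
Bug: '=' compares the literal string including the % character; pattern matching needs LIKE

Fix: Replace '=' with LIKE so 'm%' is treated as a pattern

Corrected query:
SELECT id, kind FROM sensors WHERE kind LIKE 'm%'

Result:
id | kind  
---+-------
2  | motion
5  | motion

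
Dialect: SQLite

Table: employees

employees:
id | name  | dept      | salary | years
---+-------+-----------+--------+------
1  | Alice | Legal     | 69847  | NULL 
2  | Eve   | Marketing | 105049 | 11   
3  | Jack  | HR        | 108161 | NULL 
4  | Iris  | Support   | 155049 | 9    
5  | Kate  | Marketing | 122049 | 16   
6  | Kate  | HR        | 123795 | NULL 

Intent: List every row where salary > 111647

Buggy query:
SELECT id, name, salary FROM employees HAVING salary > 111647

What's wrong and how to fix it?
Bug: This is a non-aggregate query (no GROUP BY, no aggregates), so in SQLite the HAVING clause is invalid here; a row-level condition belongs in WHERE

Fix: Use WHERE for row-level filtering

Corrected query:
SELECT id, name, salary FROM employees WHERE salary > 111647

Result:
id | name | salary
---+------+-------
4  | Iris | 155049
5  | Kate | 122049
6  | Kate | 123795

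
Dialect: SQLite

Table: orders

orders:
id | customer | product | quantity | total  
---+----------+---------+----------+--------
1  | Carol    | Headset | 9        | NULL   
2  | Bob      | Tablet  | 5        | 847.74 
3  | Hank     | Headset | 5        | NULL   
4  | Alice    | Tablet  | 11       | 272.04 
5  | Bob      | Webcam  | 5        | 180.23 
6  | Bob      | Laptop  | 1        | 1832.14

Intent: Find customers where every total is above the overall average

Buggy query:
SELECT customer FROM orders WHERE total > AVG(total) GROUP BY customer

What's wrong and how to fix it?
Bug: AVG() is an aggregate; it can't sit directly in WHERE

Fix: Compute the overall average in a scalar subquery and compare each group's MIN against it in HAVING

Corrected query:
SELECT customer FROM orders GROUP BY customer HAVING MIN(total) > (SELECT AVG(total) FROM orders)

Result:
(no rows)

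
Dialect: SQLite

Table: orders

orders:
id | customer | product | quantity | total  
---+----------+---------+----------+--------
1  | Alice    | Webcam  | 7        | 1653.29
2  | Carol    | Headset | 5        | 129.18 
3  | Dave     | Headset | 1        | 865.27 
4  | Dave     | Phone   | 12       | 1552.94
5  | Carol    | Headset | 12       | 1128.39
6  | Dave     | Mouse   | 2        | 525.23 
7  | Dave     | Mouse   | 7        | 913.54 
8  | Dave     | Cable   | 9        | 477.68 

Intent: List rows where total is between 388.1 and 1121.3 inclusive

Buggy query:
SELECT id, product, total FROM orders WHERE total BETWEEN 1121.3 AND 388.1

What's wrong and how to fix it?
Bug: The bounds are reversed; BETWEEN a AND b requires a <= b to match anything

Fix: Write BETWEEN 388.1 AND 1121.3

Corrected query:
SELECT id, product, total FROM orders WHERE total BETWEEN 388.1 AND 1121.3

Result:
id | product | total 
---+---------+-------
3  | Headset | 865.27
6  | Mouse   | 525.23
7  | Mouse   | 913.54
8  | Cable   | 477.68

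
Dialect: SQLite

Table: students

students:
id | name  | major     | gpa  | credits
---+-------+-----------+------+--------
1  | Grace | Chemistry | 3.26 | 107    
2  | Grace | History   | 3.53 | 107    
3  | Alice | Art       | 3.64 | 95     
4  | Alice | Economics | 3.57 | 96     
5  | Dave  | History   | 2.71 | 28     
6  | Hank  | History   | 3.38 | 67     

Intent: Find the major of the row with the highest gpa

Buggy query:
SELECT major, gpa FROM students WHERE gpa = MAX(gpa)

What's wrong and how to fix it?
Bug: MAX(gpa) is an aggregate and cannot be used directly in WHERE

Fix: Use a subquery: WHERE gpa = (SELECT MAX(gpa) FROM students)

Corrected query:
SELECT major, gpa FROM students WHERE gpa = (SELECT MAX(gpa) FROM students)

Result:
major | gpa 
------+-----
Art   | 3.64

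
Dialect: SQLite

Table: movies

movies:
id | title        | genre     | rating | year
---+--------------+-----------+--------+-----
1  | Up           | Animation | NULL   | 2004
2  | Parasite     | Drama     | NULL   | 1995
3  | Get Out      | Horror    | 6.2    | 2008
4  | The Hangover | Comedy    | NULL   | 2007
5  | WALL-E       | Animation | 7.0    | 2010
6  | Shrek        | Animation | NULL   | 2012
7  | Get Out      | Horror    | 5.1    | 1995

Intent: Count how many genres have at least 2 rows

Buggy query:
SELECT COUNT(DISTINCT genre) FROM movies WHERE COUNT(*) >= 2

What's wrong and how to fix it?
Bug: WHERE filters individual rows, not groups, so a group-level COUNT is invalid there

Fix: Use a subquery that GROUPs and filters with HAVING, then count its rows

Corrected query:
SELECT COUNT(*) FROM (SELECT genre FROM movies GROUP BY genre HAVING COUNT(*) >= 2)

Result:
COUNT(*)
--------
2       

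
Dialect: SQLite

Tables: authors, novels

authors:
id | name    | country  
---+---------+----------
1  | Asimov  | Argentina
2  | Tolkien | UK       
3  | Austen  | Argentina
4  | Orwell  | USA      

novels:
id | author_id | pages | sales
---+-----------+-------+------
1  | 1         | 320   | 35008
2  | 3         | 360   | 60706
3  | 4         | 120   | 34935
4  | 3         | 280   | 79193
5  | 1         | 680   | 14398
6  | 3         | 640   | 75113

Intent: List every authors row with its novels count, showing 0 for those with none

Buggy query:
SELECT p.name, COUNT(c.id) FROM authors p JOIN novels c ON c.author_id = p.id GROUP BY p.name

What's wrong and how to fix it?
Bug: INNER JOIN drops authors rows that have no matching novels rows

Fix: Switch to LEFT JOIN to retain unmatched parent rows

Corrected query:
SELECT p.name, COUNT(c.id) FROM authors p LEFT JOIN novels c ON c.author_id = p.id GROUP BY p.name

Result:
name    | COUNT(c.id)
--------+------------
Asimov  | 2          
Austen  | 3          
Orwell  | 1          
Tolkien | 0          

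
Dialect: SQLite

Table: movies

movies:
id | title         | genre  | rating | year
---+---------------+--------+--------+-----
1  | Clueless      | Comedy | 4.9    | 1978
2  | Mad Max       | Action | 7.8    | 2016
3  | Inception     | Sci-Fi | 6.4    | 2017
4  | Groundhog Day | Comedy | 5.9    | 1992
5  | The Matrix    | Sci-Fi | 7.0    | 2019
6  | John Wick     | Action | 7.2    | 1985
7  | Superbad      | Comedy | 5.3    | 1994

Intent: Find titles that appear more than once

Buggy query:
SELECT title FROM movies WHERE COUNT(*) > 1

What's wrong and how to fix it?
Bug: WHERE can't reference COUNT(*); aggregates are computed after WHERE

Fix: Group first, then use HAVING for the count condition

Corrected query:
SELECT title FROM movies GROUP BY title HAVING COUNT(*) > 1

Result:
(no rows)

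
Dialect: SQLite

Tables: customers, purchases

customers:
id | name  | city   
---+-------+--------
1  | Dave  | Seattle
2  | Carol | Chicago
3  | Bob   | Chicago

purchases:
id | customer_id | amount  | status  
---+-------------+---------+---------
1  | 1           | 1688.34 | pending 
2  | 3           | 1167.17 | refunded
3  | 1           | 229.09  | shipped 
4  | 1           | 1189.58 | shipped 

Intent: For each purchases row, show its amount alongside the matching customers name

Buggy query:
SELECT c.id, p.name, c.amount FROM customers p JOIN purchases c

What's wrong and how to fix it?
Bug: JOIN with no ON clause produces a cartesian product; every purchases row pairs with every customers row

Fix: Specify the join condition linking the foreign key to the parent id

Corrected query:
SELECT c.id, p.name, c.amount FROM customers p JOIN purchases c ON c.customer_id = p.id

Result:
id | name | amount 
---+------+--------
1  | Dave | 1688.34
2  | Bob  | 1167.17
3  | Dave | 229.09 
4  | Dave | 1189.58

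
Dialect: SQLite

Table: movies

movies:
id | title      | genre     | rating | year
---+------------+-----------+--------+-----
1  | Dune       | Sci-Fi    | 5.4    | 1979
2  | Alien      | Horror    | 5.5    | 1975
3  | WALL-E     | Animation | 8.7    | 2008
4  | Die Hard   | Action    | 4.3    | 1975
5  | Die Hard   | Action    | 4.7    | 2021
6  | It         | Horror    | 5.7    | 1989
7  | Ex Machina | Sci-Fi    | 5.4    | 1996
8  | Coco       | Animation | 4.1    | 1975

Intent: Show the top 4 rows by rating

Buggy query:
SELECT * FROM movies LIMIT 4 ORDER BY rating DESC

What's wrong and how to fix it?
Bug: LIMIT must come after ORDER BY

Fix: Swap the clauses: ORDER BY first, then LIMIT

Corrected query:
SELECT * FROM movies ORDER BY rating DESC LIMIT 4

Result:
id | title  | genre     | rating | year
---+--------+-----------+--------+-----
3  | WALL-E | Animation | 8.7    | 2008
6  | It     | Horror    | 5.7    | 1989
2  | Alien  | Horror    | 5.5    | 1975
1  | Dune   | Sci-Fi    | 5.4    | 1979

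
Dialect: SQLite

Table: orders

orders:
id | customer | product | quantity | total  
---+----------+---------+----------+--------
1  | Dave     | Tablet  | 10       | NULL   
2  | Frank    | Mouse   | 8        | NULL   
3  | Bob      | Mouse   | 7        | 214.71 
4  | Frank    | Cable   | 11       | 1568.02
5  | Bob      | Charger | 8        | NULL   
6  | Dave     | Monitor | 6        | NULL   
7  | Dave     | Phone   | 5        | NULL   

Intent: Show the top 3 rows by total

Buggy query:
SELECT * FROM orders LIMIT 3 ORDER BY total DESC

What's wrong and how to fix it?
Bug: ORDER BY cannot follow LIMIT; LIMIT is the final clause

Fix: Swap the clauses: ORDER BY first, then LIMIT

Corrected query:
SELECT * FROM orders ORDER BY total DESC LIMIT 3

Result:
id | customer | product | quantity | total  
---+----------+---------+----------+--------
4  | Frank    | Cable   | 11       | 1568.02
3  | Bob      | Mouse   | 7        | 214.71 
1  | Dave     | Tablet  | 10       | NULL   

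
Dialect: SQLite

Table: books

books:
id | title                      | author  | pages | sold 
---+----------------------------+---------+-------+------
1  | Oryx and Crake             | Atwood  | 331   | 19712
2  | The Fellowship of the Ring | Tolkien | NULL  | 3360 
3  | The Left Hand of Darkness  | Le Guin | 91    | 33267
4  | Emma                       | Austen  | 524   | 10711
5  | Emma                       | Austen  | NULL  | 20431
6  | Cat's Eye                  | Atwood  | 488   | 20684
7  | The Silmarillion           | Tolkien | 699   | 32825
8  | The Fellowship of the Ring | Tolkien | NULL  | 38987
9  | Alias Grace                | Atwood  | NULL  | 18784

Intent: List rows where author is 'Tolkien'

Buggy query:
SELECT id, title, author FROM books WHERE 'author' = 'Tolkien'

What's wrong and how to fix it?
Bug: Single quotes denote string literals in SQL; the column name is being compared as a constant string

Fix: Remove the quotes around the column name (or use double quotes for an identifier)

Corrected query:
SELECT id, title, author FROM books WHERE author = 'Tolkien'

Result:
id | title                      | author 
---+----------------------------+--------
2  | The Fellowship of the Ring | Tolkien
7  | The Silmarillion           | Tolkien
8  | The Fellowship of the Ring | Tolkien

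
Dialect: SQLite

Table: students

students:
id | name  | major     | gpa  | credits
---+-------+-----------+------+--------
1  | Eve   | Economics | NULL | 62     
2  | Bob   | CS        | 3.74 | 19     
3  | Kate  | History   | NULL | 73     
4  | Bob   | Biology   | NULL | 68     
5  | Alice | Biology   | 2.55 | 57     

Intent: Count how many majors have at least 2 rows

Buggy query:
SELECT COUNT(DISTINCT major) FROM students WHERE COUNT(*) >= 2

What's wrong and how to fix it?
Bug: WHERE filters individual rows, not groups, so a group-level COUNT is invalid there

Fix: Group first with HAVING COUNT(*) >= 2, then COUNT the resulting groups

Corrected query:
SELECT COUNT(*) FROM (SELECT major FROM students GROUP BY major HAVING COUNT(*) >= 2)

Result:
COUNT(*)
--------
1       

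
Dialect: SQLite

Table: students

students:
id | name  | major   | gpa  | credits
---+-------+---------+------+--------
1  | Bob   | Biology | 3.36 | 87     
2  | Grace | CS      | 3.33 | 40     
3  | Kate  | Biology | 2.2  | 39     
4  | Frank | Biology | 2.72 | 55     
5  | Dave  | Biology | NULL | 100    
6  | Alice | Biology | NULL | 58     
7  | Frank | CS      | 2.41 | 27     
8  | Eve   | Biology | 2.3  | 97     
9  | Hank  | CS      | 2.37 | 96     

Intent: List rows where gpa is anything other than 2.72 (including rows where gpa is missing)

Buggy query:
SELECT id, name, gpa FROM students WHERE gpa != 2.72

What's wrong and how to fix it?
Bug: 'gpa != 2.72' is unknown when gpa is NULL, so NULL rows are silently excluded

Fix: Handle NULL separately with IS NULL alongside the inequality

Corrected query:
SELECT id, name, gpa FROM students WHERE gpa != 2.72 OR gpa IS NULL

Result:
id | name  | gpa 
---+-------+-----
1  | Bob   | 3.36
2  | Grace | 3.33
3  | Kate  | 2.2 
5  | Dave  | NULL
6  | Alice | NULL
7  | Frank | 2.41
8  | Eve   | 2.3 
9  | Hank  | 2.37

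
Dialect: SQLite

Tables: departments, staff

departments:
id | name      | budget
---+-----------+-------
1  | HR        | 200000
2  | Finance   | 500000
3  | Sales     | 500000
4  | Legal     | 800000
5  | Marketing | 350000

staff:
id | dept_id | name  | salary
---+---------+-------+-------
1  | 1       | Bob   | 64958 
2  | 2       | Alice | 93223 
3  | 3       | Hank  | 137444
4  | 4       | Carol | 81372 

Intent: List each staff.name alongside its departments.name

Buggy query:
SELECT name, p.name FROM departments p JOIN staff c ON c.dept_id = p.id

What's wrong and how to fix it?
Bug: 'name' exists in both joined tables, so the database can't tell which one is meant

Fix: Qualify the column with its table alias (c.name)

Corrected query:
SELECT c.name, p.name FROM departments p JOIN staff c ON c.dept_id = p.id

Result:
name  | name   
------+--------
Bob   | HR     
Alice | Finance
Hank  | Sales  
Carol | Legal  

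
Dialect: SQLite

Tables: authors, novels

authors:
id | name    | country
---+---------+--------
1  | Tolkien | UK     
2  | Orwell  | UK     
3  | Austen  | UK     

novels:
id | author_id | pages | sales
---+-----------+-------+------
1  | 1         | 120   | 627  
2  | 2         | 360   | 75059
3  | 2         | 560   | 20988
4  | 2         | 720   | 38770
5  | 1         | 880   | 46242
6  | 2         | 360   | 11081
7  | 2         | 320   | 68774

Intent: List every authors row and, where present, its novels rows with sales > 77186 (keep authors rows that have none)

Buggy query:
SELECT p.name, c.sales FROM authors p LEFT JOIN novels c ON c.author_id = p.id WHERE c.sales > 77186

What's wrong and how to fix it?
Bug: A WHERE condition on the right-hand table after LEFT JOIN drops unmatched parents

Fix: Put 'c.sales > 77186' in the JOIN's ON clause instead of WHERE

Corrected query:
SELECT p.name, c.sales FROM authors p LEFT JOIN novels c ON c.author_id = p.id AND c.sales > 77186

Result:
name    | sales
--------+------
Tolkien | NULL 
Orwell  | NULL 
Austen  | NULL 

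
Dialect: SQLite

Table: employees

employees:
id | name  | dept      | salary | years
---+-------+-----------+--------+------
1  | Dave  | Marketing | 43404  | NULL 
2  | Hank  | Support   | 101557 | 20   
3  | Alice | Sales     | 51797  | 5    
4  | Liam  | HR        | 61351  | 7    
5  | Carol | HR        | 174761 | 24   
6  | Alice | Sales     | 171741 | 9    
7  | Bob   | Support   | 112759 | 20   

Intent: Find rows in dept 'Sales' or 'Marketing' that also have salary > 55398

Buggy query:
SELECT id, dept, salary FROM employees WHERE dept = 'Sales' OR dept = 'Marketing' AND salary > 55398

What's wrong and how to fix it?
Bug: AND binds tighter than OR, so this parses as dept = 'Sales' OR (dept = 'Marketing' AND salary > 55398)

Fix: Add parentheses around the OR so the AND applies to both alternatives

Corrected query:
SELECT id, dept, salary FROM employees WHERE (dept = 'Sales' OR dept = 'Marketing') AND salary > 55398

Result:
id | dept  | salary
---+-------+-------
6  | Sales | 171741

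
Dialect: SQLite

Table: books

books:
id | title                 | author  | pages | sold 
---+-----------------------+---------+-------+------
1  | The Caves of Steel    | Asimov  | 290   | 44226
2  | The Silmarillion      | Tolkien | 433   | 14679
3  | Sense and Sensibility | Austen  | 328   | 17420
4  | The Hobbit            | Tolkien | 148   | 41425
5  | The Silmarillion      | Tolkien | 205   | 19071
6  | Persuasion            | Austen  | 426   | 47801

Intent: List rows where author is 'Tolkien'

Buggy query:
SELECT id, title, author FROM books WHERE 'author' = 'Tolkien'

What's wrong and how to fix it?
Bug: Single quotes denote string literals in SQL; the column name is being compared as a constant string

Fix: Reference the column as author without single quotes

Corrected query:
SELECT id, title, author FROM books WHERE author = 'Tolkien'

Result:
id | title            | author 
---+------------------+--------
2  | The Silmarillion | Tolkien
4  | The Hobbit       | Tolkien
5  | The Silmarillion | Tolkien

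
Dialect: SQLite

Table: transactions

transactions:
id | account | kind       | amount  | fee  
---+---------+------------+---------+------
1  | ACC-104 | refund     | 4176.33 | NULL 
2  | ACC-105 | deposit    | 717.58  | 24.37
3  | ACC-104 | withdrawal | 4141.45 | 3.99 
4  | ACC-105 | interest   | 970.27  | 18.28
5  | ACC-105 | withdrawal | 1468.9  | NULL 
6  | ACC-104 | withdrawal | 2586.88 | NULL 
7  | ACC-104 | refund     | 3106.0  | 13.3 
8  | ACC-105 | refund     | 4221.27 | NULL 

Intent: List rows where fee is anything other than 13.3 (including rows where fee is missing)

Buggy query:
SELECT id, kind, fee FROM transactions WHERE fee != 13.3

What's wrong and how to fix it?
Bug: 'fee != 13.3' is unknown when fee is NULL, so NULL rows are silently excluded

Fix: Handle NULL separately with IS NULL alongside the inequality

Corrected query:
SELECT id, kind, fee FROM transactions WHERE fee != 13.3 OR fee IS NULL

Result:
id | kind       | fee  
---+------------+------
1  | refund     | NULL 
2  | deposit    | 24.37
3  | withdrawal | 3.99 
4  | interest   | 18.28
5  | withdrawal | NULL 
6  | withdrawal | NULL 
8  | refund     | NULL 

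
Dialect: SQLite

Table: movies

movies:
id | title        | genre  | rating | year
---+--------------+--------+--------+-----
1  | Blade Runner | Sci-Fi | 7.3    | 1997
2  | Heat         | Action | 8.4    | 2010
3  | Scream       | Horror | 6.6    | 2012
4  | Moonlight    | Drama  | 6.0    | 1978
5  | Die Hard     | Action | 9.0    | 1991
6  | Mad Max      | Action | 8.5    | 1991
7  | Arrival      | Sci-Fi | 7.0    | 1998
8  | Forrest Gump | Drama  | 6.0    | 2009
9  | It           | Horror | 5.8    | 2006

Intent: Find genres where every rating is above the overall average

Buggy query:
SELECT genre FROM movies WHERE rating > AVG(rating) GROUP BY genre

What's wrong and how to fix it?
Bug: WHERE evaluates per row before aggregation, so AVG() is unavailable

Fix: Compute the overall average in a scalar subquery and compare each group's MIN against it in HAVING

Corrected query:
SELECT genre FROM movies GROUP BY genre HAVING MIN(rating) > (SELECT AVG(rating) FROM movies)

Result:
genre 
------
Action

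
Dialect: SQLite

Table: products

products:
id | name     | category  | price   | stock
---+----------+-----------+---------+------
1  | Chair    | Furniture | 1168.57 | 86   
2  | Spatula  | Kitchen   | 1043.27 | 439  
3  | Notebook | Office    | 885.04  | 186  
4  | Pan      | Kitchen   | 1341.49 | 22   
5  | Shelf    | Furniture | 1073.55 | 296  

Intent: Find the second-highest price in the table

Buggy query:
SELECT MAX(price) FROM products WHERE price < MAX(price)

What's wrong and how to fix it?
Bug: The inner MAX is an aggregate inside WHERE, which is not allowed

Fix: Compute the overall MAX in a subquery, then take MAX of rows below it

Corrected query:
SELECT MAX(price) FROM products WHERE price < (SELECT MAX(price) FROM products)

Result:
MAX(price)
----------
1168.57   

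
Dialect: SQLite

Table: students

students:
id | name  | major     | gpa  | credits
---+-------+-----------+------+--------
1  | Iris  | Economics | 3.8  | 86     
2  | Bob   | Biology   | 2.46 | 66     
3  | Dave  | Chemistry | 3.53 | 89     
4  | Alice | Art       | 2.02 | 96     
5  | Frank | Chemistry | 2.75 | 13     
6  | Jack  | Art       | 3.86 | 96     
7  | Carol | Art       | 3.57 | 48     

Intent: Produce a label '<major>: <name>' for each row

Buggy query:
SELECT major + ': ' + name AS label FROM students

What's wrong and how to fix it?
Bug: SQLite uses || for string concatenation; + coerces text to numbers (yielding 0)

Fix: Replace + with || to concatenate text

Corrected query:
SELECT major || ': ' || name AS label FROM students

Result:
label           
----------------
Economics: Iris 
Biology: Bob    
Chemistry: Dave 
Art: Alice      
Chemistry: Frank
Art: Jack       
Art: Carol      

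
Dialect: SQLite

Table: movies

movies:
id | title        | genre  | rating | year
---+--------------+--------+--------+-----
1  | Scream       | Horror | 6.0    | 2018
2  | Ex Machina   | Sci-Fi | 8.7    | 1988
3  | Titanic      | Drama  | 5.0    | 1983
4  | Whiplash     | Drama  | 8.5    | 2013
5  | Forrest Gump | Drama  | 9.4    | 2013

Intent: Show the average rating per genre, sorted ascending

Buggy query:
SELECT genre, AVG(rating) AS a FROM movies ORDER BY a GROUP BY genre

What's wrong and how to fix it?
Bug: ORDER BY appears before GROUP BY; SQL clause order requires GROUP BY first

Fix: Move ORDER BY to the end, after GROUP BY

Corrected query:
SELECT genre, AVG(rating) AS a FROM movies GROUP BY genre ORDER BY a

Result:
genre  | a       
-------+---------
Horror | 6       
Drama  | 7.633333
Sci-Fi | 8.7     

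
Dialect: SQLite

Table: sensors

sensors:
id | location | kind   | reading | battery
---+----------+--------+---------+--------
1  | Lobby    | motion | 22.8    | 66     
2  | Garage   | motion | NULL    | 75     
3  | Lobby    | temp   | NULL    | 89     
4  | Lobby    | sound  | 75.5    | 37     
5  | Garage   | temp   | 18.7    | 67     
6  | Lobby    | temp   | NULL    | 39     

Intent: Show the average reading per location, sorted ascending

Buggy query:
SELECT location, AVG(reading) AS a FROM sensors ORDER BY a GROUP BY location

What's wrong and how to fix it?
Bug: ORDER BY appears before GROUP BY; SQL clause order requires GROUP BY first

Fix: Move ORDER BY to the end, after GROUP BY

Corrected query:
SELECT location, AVG(reading) AS a FROM sensors GROUP BY location ORDER BY a

Result:
location | a    
---------+------
Garage   | 18.7 
Lobby    | 49.15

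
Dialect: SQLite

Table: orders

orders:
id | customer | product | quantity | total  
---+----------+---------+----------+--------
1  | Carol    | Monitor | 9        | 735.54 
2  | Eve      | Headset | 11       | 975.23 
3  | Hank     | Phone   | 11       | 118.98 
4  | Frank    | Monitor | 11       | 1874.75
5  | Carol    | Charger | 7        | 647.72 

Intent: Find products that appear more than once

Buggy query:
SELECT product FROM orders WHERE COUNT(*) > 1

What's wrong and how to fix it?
Bug: COUNT(*) is an aggregate and cannot be used in WHERE

Fix: GROUP BY product, then filter groups with HAVING COUNT(*) > 1

Corrected query:
SELECT product FROM orders GROUP BY product HAVING COUNT(*) > 1

Result:
product
-------
Monitor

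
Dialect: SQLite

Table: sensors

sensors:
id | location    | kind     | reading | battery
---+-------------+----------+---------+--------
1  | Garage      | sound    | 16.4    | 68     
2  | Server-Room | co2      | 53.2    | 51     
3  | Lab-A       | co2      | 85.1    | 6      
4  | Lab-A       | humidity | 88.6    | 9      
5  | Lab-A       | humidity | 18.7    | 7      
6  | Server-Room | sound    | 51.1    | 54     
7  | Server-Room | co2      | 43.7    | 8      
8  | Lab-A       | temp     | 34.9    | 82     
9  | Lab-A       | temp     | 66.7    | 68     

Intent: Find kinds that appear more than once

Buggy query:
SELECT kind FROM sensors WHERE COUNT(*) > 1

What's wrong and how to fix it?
Bug: WHERE can't reference COUNT(*); aggregates are computed after WHERE

Fix: GROUP BY kind, then filter groups with HAVING COUNT(*) > 1

Corrected query:
SELECT kind FROM sensors GROUP BY kind HAVING COUNT(*) > 1

Result:
kind    
--------
co2     
humidity
sound   
temp    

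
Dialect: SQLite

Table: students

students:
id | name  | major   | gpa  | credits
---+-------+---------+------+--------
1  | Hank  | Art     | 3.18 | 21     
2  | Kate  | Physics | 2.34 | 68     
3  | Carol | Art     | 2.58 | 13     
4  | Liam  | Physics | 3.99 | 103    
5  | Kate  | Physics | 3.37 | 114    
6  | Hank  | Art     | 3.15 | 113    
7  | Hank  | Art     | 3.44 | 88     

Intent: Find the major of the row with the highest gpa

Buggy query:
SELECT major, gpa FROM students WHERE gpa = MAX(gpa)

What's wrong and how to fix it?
Bug: MAX(gpa) is an aggregate and cannot be used directly in WHERE

Fix: Wrap MAX in a scalar subquery so WHERE compares against a single value

Corrected query:
SELECT major, gpa FROM students WHERE gpa = (SELECT MAX(gpa) FROM students)

Result:
major   | gpa 
--------+-----
Physics | 3.99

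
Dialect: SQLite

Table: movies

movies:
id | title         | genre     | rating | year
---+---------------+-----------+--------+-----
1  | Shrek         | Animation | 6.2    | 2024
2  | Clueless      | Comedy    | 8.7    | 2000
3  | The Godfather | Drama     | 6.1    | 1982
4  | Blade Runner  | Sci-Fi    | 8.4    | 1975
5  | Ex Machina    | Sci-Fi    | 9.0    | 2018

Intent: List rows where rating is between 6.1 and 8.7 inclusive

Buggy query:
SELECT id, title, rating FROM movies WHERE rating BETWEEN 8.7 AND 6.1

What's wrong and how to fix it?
Bug: BETWEEN expects the lower bound first; with 8.7 AND 6.1 the range is empty

Fix: Write BETWEEN 6.1 AND 8.7

Corrected query:
SELECT id, title, rating FROM movies WHERE rating BETWEEN 6.1 AND 8.7

Result:
id | title         | rating
---+---------------+-------
1  | Shrek         | 6.2   
2  | Clueless      | 8.7   
3  | The Godfather | 6.1   
4  | Blade Runner  | 8.4   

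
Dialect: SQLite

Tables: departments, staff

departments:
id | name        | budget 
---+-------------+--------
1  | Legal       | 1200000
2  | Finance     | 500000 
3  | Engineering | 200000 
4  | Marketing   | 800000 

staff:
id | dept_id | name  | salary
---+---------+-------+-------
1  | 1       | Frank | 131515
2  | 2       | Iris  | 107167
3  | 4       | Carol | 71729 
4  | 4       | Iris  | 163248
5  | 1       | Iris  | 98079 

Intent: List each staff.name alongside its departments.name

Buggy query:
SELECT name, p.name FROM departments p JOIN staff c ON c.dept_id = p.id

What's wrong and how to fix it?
Bug: Both tables have a 'name' column; the unqualified reference is ambiguous

Fix: Qualify the column with its table alias (c.name)

Corrected query:
SELECT c.name, p.name FROM departments p JOIN staff c ON c.dept_id = p.id

Result:
name  | name     
------+----------
Frank | Legal    
Iris  | Finance  
Carol | Marketing
Iris  | Marketing
Iris  | Legal    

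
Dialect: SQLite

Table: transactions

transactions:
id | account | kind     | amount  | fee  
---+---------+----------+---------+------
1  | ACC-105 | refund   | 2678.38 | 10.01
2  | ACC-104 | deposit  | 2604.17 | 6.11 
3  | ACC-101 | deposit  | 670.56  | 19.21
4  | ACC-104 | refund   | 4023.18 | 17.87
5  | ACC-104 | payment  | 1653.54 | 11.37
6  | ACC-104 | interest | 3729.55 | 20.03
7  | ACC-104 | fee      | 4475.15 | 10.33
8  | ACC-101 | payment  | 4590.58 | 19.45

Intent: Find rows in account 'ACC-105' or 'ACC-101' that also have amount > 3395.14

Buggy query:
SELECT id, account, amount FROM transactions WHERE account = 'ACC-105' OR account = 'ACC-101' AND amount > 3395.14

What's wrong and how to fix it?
Bug: AND binds tighter than OR, so this parses as account = 'ACC-105' OR (account = 'ACC-101' AND amount > 3395.14)

Fix: Add parentheses around the OR so the AND applies to both alternatives

Corrected query:
SELECT id, account, amount FROM transactions WHERE (account = 'ACC-105' OR account = 'ACC-101') AND amount > 3395.14

Result:
id | account | amount 
---+---------+--------
8  | ACC-101 | 4590.58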